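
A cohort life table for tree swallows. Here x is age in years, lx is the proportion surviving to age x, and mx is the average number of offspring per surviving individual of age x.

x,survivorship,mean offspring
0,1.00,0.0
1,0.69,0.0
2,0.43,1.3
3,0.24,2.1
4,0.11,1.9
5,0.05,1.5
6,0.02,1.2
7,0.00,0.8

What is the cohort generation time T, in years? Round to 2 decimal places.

lx·mx: 0, 0, 0.559, 0.504, 0.209, 0.075, 0.024, 0 → R0 = 1.371
x·lx·mx: 0, 0, 1.118, 1.512, 0.836, 0.375, 0.144, 0 → Σ = 3.985
T = 3.985 / 1.371 = 2.906637… → 2.91

2.91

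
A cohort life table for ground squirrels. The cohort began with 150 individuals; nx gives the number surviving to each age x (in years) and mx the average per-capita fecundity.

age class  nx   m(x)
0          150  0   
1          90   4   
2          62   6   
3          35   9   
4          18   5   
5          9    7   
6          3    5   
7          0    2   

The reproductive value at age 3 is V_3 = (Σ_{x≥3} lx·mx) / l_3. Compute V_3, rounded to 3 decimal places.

lx = nx/n0 = nx/150: 1, 0.6, 0.41333…, 0.23333…, 0.12, 0.06, 0.02, 0
lx·mx for x ≥ 3: 2.1…, 0.6, 0.42, 0.1, 0 → sum = 3.22…
V_3 = 3.22… / l_3 = 3.22… / 0.233333… = 13.8… → 13.800

13.800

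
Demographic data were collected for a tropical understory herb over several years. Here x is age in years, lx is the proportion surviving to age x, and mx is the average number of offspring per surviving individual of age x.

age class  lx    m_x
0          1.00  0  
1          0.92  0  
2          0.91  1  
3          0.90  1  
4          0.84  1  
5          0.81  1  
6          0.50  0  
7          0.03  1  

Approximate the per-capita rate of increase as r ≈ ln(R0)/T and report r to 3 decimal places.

R0 = Σ lx·mx = 0 + 0 + 0.91 + 0.9 + 0.84 + 0.81 + 0 + 0.03 = 3.49
Σ x·lx·mx = 12.14; T = 12.14/3.49 = 3.47851…
r ≈ ln(R0)/T = ln(3.49)/3.47851… = 0.35932… → 0.359

0.359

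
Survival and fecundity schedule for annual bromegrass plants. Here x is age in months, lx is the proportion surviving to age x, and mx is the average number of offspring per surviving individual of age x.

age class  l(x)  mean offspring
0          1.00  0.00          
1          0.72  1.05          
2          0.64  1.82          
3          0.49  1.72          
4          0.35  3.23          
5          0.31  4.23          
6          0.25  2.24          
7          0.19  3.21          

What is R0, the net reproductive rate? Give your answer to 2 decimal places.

lx·mx by age: 0, 0.756, 1.1648, 0.8428, 1.1305, 1.3113, 0.56, 0.6099
R0 = Σ lx·mx = 6.3753 → 6.38

6.38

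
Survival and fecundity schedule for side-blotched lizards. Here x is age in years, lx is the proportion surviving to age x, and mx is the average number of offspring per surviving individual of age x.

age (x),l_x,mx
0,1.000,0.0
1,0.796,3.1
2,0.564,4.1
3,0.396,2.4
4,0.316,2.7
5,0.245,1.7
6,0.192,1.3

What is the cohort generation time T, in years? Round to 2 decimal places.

lx·mx: 0, 2.4676, 2.3124, 0.9504, 0.8532, 0.4165, 0.2496 → R0 = 7.2497
x·lx·mx: 0, 2.4676, 4.6248, 2.8512, 3.4128, 2.0825, 1.4976 → Σ = 16.9365
T = 16.9365 / 7.2497 = 2.336166… → 2.34

2.34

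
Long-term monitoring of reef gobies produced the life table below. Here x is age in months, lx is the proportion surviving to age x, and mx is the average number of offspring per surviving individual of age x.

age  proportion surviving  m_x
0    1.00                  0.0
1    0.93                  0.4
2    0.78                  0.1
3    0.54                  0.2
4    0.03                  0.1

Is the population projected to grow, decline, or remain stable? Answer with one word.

declining

R0 = Σ lx·mx = 0 + 0.372 + 0.078 + 0.108 + 0.003 = 0.561
R0 < 1, so the population is declining.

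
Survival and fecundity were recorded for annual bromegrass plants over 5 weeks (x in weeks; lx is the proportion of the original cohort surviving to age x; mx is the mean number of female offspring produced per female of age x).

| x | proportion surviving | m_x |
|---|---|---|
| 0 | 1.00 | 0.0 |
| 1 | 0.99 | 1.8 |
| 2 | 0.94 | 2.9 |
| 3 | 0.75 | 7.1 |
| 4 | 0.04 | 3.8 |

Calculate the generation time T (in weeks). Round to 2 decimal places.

2.39

lx·mx: 0, 1.782, 2.726, 5.325, 0.152 → R0 = 9.985
x·lx·mx: 0, 1.782, 5.452, 15.975, 0.608 → Σ = 23.817
T = 23.817 / 9.985 = 2.385278… → 2.39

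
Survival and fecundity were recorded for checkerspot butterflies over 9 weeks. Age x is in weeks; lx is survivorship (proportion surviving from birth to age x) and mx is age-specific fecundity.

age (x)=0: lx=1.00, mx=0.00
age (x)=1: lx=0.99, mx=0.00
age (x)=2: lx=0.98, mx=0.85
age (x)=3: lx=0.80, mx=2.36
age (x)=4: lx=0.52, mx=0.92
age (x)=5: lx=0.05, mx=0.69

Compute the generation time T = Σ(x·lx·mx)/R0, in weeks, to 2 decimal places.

2.91

lx·mx: 0, 0, 0.833, 1.888, 0.4784, 0.0345 → R0 = 3.2339
x·lx·mx: 0, 0, 1.666, 5.664, 1.9136, 0.1725 → Σ = 9.4161
T = 9.4161 / 3.2339 = 2.911686… → 2.91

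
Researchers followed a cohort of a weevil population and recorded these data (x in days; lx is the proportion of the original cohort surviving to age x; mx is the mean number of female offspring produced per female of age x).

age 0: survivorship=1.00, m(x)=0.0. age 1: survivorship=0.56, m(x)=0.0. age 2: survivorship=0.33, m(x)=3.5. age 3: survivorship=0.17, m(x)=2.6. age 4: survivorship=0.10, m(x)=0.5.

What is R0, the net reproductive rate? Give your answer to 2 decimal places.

1.65

lx·mx by age: 0, 0, 1.155, 0.442, 0.05
R0 = Σ lx·mx = 1.647 → 1.65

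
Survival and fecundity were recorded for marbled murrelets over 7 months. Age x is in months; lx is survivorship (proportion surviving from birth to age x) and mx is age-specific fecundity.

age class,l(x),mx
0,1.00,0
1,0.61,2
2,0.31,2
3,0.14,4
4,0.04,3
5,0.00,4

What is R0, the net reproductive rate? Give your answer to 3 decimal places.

2.520

lx·mx by age: 0, 1.22, 0.62, 0.56, 0.12, 0
R0 = Σ lx·mx = 2.52 → 2.520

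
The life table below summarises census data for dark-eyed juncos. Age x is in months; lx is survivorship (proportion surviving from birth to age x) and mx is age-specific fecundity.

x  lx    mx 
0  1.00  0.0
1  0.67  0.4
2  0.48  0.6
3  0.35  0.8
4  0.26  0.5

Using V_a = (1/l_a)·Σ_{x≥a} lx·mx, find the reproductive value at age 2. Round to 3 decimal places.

1.454

lx·mx for x ≥ 2: 0.288, 0.28, 0.13 → sum = 0.698
V_2 = 0.698 / l_2 = 0.698 / 0.48 = 1.454167… → 1.454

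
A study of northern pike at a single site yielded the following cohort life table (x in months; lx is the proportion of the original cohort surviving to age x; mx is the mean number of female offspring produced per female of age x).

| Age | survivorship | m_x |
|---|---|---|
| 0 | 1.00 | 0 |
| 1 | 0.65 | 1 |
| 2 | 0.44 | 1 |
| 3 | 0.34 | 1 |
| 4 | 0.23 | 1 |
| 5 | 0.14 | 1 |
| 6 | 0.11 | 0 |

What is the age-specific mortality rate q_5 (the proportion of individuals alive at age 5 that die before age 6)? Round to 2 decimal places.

q_5 = (l_5 − l_6) / l_5 = (0.14 − 0.11) / 0.14
     = 0.03 / 0.14 = 0.214286… → 0.21

0.21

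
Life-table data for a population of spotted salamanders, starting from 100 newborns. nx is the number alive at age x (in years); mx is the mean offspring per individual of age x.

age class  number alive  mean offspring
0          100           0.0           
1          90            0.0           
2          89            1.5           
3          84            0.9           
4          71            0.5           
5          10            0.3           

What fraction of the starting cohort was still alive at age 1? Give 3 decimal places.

0.900

l_1 = n_1/n_0 = 90/100 = 0.9 → 0.900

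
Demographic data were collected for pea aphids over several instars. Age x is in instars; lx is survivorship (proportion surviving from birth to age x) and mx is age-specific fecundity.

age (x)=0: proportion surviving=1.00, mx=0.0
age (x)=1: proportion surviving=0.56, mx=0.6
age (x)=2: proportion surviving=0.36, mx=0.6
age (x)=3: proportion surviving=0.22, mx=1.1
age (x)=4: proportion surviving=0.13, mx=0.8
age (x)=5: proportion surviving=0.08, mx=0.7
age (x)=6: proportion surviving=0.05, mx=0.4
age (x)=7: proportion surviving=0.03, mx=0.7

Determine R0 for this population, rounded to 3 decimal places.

lx·mx by age: 0, 0.336, 0.216, 0.242, 0.104, 0.056, 0.02, 0.021
R0 = Σ lx·mx = 0.995 → 0.995

0.995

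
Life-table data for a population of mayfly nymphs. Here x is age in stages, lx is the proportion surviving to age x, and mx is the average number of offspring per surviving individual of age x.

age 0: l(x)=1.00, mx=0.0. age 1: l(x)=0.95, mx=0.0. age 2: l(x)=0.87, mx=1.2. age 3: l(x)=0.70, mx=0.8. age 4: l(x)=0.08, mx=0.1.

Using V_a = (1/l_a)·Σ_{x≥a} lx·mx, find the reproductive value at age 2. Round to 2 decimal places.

1.85

lx·mx for x ≥ 2: 1.044, 0.56, 0.008 → sum = 1.612
V_2 = 1.612 / l_2 = 1.612 / 0.87 = 1.852874… → 1.85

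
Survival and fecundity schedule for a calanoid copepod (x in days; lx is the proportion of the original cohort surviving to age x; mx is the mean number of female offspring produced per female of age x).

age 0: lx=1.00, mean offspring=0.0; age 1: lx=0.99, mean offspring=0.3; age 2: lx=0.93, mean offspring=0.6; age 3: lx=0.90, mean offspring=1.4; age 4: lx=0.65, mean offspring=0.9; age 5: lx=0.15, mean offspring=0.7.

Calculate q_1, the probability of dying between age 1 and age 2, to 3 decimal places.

q_1 = (l_1 − l_2) / l_1 = (0.99 − 0.93) / 0.99
     = 0.06 / 0.99 = 0.060606… → 0.061

0.061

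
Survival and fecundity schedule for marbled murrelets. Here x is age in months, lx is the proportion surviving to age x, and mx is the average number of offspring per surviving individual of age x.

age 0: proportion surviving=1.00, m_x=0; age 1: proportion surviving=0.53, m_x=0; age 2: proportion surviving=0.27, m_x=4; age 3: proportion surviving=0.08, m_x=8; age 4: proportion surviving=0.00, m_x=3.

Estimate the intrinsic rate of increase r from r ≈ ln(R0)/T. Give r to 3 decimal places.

0.229

R0 = Σ lx·mx = 0 + 0 + 1.08 + 0.64 + 0 = 1.72
Σ x·lx·mx = 4.08; T = 4.08/1.72 = 2.37209…
r ≈ ln(R0)/T = ln(1.72)/2.37209… = 0.22863… → 0.229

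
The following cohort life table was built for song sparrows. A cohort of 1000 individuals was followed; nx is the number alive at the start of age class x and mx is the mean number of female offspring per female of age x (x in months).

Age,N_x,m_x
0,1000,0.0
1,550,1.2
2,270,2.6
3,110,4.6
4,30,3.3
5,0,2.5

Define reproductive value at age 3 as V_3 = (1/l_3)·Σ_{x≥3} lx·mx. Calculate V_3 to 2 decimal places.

5.50

lx = nx/n0 = nx/1000: 1, 0.55, 0.27, 0.11, 0.03, 0
lx·mx for x ≥ 3: 0.506, 0.099, 0 → sum = 0.605
V_3 = 0.605 / l_3 = 0.605 / 0.11 = 5.5 → 5.50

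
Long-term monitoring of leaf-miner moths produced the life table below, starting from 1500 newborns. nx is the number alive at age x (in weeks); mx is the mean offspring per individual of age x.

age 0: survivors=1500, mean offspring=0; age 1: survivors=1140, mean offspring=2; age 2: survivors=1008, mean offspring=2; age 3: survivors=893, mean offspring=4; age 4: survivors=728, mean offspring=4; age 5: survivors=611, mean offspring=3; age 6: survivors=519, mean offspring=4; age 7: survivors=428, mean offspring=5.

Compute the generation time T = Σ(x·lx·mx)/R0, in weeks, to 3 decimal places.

lx = nx/n0 = nx/1500: 1, 0.76, 0.672, 0.59533…, 0.48533…, 0.40733…, 0.346, 0.28533…
lx·mx: 0, 1.52, 1.344, 2.381333…, 1.941333…, 1.222…, 1.384, 1.426667… → R0 = 11.219333…
x·lx·mx: 0, 1.52, 2.688, 7.144…, 7.765333…, 6.11…, 8.304, 9.986667… → Σ = 43.518…
T = 43.518… / 11.219333… = 3.87884… → 3.879

3.879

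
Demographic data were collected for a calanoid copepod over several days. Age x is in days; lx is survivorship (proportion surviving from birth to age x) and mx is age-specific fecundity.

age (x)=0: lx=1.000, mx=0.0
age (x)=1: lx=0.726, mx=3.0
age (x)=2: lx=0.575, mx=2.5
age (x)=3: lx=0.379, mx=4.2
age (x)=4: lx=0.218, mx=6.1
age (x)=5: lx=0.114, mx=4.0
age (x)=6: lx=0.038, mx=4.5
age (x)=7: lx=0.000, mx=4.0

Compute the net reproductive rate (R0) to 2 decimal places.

lx·mx by age: 0, 2.178, 1.4375, 1.5918, 1.3298, 0.456, 0.171, 0
R0 = Σ lx·mx = 7.1641 → 7.16

7.16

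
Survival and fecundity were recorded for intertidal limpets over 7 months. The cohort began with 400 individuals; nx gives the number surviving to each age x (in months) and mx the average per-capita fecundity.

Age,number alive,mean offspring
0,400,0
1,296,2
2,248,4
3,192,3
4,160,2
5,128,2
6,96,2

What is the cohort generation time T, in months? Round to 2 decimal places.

2.74

lx = nx/n0 = nx/400: 1, 0.74, 0.62, 0.48, 0.4, 0.32, 0.24
lx·mx: 0, 1.48, 2.48, 1.44, 0.8, 0.64, 0.48 → R0 = 7.32
x·lx·mx: 0, 1.48, 4.96, 4.32, 3.2, 3.2, 2.88 → Σ = 20.04
T = 20.04 / 7.32 = 2.737705… → 2.74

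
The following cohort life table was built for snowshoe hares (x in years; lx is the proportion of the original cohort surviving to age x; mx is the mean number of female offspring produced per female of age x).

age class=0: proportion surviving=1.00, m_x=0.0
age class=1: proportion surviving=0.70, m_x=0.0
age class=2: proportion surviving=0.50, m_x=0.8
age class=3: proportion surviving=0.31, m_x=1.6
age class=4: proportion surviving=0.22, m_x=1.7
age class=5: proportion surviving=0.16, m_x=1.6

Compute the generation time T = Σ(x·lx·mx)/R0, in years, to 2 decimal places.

lx·mx: 0, 0, 0.4, 0.496, 0.374, 0.256 → R0 = 1.526
x·lx·mx: 0, 0, 0.8, 1.488, 1.496, 1.28 → Σ = 5.064
T = 5.064 / 1.526 = 3.31848… → 3.32

3.32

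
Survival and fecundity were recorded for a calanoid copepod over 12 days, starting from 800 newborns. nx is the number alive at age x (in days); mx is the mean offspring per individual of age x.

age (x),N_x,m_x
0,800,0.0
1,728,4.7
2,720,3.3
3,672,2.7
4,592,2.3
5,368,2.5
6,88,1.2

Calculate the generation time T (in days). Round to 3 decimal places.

2.430

lx = nx/n0 = nx/800: 1, 0.91, 0.9, 0.84, 0.74, 0.46, 0.11
lx·mx: 0, 4.277, 2.97, 2.268, 1.702, 1.15, 0.132 → R0 = 12.499
x·lx·mx: 0, 4.277, 5.94, 6.804, 6.808, 5.75, 0.792 → Σ = 30.371
T = 30.371 / 12.499 = 2.429874… → 2.430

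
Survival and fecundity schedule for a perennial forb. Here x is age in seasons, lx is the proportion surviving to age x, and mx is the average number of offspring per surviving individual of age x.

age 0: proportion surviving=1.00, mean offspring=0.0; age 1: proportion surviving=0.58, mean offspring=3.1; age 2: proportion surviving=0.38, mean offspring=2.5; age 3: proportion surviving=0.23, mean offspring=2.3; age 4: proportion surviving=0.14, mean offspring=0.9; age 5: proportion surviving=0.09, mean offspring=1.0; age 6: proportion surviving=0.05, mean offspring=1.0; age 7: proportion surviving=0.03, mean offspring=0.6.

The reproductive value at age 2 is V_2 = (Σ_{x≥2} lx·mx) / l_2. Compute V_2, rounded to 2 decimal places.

4.64

lx·mx for x ≥ 2: 0.95, 0.529, 0.126, 0.09, 0.05, 0.018 → sum = 1.763
V_2 = 1.763 / l_2 = 1.763 / 0.38 = 4.639474… → 4.64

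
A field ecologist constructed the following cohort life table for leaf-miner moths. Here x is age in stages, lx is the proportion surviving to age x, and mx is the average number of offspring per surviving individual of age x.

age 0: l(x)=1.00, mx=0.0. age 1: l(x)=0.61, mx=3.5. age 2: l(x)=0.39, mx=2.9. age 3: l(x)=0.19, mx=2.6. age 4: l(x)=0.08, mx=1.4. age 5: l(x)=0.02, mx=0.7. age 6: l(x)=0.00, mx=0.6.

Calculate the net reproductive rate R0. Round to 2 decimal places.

lx·mx by age: 0, 2.135, 1.131, 0.494, 0.112, 0.014, 0
R0 = Σ lx·mx = 3.886 → 3.89

3.89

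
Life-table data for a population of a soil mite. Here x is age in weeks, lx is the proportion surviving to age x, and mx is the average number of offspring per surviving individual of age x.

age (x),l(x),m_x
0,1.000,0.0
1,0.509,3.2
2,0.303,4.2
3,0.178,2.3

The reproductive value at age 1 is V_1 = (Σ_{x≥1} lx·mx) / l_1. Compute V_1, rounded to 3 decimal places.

6.505

lx·mx for x ≥ 1: 1.6288, 1.2726, 0.4094 → sum = 3.3108
V_1 = 3.3108 / l_1 = 3.3108 / 0.509 = 6.504519… → 6.505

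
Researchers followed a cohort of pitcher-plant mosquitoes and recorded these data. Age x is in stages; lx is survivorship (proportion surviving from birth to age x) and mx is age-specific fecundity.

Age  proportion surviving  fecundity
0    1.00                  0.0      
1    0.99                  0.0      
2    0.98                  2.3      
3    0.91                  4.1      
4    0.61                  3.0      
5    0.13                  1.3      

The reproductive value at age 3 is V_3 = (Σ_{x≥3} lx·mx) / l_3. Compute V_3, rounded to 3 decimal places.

6.297

lx·mx for x ≥ 3: 3.731, 1.83, 0.169 → sum = 5.73
V_3 = 5.73 / l_3 = 5.73 / 0.91 = 6.296703… → 6.297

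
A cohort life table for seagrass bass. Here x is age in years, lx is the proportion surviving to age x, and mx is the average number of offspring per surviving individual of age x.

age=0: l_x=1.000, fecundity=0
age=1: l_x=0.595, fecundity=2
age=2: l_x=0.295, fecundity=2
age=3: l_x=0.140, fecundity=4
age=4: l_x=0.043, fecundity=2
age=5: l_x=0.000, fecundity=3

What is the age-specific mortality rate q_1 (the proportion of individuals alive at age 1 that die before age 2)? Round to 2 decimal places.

0.50

q_1 = (l_1 − l_2) / l_1 = (0.595 − 0.295) / 0.595
     = 0.3 / 0.595 = 0.504202… → 0.50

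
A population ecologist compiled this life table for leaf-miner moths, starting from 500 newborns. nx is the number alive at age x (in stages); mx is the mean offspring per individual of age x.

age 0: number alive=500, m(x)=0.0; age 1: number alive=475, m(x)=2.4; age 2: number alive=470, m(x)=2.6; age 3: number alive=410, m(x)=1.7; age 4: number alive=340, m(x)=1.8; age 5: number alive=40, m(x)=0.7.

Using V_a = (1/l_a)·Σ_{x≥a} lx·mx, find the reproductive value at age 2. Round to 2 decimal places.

lx = nx/n0 = nx/500: 1, 0.95, 0.94, 0.82, 0.68, 0.08
lx·mx for x ≥ 2: 2.444, 1.394, 1.224, 0.056 → sum = 5.118
V_2 = 5.118 / l_2 = 5.118 / 0.94 = 5.444681… → 5.44

5.44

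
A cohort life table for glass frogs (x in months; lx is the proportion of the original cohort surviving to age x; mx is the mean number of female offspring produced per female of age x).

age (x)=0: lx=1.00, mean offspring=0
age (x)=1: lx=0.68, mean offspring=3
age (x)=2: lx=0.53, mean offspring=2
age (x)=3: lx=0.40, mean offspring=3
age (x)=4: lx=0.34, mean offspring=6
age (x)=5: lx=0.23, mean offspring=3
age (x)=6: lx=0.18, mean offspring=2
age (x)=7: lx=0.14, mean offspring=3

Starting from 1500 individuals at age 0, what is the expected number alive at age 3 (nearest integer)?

Expected survivors = N0 · l_3 = 1500 × 0.40 = 600 → 600

600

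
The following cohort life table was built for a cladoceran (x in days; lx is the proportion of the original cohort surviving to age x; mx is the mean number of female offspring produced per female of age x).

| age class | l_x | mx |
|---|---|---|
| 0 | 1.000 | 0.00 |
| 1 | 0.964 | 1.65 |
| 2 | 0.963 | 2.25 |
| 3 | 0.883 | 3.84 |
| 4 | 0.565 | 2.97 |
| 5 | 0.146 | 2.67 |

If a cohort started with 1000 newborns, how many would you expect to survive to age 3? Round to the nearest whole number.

883

Expected survivors = N0 · l_3 = 1000 × 0.883 = 883 → 883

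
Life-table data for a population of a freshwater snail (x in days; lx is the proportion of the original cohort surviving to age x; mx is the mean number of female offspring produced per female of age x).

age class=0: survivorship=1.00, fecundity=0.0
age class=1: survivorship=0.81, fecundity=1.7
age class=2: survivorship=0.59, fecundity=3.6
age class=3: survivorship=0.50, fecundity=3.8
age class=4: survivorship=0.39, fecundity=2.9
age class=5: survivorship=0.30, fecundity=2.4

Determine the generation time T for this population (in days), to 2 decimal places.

lx·mx: 0, 1.377, 2.124, 1.9, 1.131, 0.72 → R0 = 7.252
x·lx·mx: 0, 1.377, 4.248, 5.7, 4.524, 3.6 → Σ = 19.449
T = 19.449 / 7.252 = 2.681881… → 2.68

2.68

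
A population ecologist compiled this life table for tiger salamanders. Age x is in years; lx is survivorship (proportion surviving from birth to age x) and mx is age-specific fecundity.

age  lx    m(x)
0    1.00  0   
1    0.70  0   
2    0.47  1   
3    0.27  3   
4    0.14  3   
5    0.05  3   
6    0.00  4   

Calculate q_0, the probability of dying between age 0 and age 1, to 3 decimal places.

q_0 = (l_0 − l_1) / l_0 = (1 − 0.7) / 1
     = 0.3 / 1 = 0.3 → 0.300

0.300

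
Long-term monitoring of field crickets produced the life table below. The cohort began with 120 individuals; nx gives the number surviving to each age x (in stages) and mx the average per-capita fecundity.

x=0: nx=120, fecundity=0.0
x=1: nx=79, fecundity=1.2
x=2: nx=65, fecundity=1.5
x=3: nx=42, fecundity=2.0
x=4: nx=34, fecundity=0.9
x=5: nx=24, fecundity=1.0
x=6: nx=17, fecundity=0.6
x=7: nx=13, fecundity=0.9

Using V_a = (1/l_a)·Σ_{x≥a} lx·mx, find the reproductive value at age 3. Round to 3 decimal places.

lx = nx/n0 = nx/120: 1, 0.65833…, 0.54167…, 0.35, 0.28333…, 0.2, 0.14167…, 0.10833…
lx·mx for x ≥ 3: 0.7, 0.255…, 0.2, 0.085…, 0.0975… → sum = 1.3375…
V_3 = 1.3375… / l_3 = 1.3375… / 0.35 = 3.821429… → 3.821

3.821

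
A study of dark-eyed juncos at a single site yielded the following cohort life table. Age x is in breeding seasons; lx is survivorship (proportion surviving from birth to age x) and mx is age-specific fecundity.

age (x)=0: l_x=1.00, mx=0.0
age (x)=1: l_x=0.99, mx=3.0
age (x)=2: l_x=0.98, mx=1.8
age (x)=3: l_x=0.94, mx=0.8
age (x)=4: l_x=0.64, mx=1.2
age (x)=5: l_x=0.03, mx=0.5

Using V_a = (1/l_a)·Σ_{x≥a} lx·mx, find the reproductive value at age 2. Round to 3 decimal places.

lx·mx for x ≥ 2: 1.764, 0.752, 0.768, 0.015 → sum = 3.299
V_2 = 3.299 / l_2 = 3.299 / 0.98 = 3.366327… → 3.366

3.366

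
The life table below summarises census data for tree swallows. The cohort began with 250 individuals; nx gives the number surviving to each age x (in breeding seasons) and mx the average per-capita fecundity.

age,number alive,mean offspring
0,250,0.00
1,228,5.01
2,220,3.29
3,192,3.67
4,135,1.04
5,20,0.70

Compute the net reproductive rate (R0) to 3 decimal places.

10.900

lx = nx/n0 = nx/250: 1, 0.912, 0.88, 0.768, 0.54, 0.08
lx·mx by age: 0, 4.56912, 2.8952, 2.81856, 0.5616, 0.056
R0 = Σ lx·mx = 10.90048 → 10.900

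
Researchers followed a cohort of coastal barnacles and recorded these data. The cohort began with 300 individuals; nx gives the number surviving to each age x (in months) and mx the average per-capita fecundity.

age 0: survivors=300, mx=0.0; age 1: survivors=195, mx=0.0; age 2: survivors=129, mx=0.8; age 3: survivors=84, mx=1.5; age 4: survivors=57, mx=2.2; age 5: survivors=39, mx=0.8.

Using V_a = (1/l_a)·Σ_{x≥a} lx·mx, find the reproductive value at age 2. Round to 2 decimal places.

lx = nx/n0 = nx/300: 1, 0.65, 0.43, 0.28, 0.19, 0.13
lx·mx for x ≥ 2: 0.344, 0.42, 0.418, 0.104 → sum = 1.286
V_2 = 1.286 / l_2 = 1.286 / 0.43 = 2.990698… → 2.99

2.99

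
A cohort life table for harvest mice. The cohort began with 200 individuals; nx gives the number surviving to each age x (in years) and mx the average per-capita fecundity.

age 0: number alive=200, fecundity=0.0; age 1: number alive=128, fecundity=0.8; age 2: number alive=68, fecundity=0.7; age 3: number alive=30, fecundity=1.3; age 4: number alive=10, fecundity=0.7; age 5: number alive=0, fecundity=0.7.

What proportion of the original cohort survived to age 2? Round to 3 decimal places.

0.340

l_2 = n_2/n_0 = 68/200 = 0.34 → 0.340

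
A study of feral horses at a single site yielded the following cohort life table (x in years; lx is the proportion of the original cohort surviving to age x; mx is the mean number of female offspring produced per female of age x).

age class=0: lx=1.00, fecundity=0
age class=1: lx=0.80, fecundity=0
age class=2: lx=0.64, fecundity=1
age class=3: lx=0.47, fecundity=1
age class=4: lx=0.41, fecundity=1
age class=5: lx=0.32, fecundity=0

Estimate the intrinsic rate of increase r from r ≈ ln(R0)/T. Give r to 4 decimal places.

R0 = Σ lx·mx = 0 + 0 + 0.64 + 0.47 + 0.41 + 0 = 1.52
Σ x·lx·mx = 4.33; T = 4.33/1.52 = 2.84868…
r ≈ ln(R0)/T = ln(1.52)/2.84868… = 0.146984… → 0.1470

0.1470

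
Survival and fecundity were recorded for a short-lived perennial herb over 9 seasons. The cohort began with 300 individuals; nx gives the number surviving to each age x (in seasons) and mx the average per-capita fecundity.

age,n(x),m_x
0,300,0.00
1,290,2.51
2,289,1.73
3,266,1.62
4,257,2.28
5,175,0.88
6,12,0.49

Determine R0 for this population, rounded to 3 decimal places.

8.015

lx = nx/n0 = nx/300: 1, 0.96667…, 0.96333…, 0.88667…, 0.85667…, 0.58333…, 0.04
lx·mx by age: 0, 2.426333…, 1.666567…, 1.4364…, 1.9532…, 0.513333…, 0.0196
R0 = Σ lx·mx = 8.015433… → 8.015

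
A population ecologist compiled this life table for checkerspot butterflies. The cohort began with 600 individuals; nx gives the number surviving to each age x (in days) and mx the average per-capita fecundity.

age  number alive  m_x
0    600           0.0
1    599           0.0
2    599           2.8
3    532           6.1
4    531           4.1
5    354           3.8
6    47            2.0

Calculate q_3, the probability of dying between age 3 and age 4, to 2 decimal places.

lx = nx/n0 = nx/600: 1, 0.99833…, 0.99833…, 0.88667…, 0.885, 0.59, 0.07833…
q_3 = (l_3 − l_4) / l_3 = (0.886667… − 0.885) / 0.886667…
     = 0.001667… / 0.886667… = 0.00188… → 0.00

0.00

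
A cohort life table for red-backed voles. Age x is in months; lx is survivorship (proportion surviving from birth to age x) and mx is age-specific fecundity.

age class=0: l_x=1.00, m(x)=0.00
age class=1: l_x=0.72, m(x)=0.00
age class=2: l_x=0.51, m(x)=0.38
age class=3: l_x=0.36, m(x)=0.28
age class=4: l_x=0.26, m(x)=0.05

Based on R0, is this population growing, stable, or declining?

R0 = Σ lx·mx = 0 + 0 + 0.1938 + 0.1008 + 0.013 = 0.3076
R0 < 1, so the population is declining.

declining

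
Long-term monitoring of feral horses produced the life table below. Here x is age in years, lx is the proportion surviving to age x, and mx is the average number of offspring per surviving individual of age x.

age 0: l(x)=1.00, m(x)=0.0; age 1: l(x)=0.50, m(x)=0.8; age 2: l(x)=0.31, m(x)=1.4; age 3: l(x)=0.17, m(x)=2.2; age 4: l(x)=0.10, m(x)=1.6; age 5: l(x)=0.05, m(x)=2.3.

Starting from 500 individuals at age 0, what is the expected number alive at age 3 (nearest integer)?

Expected survivors = N0 · l_3 = 500 × 0.17 = 85 → 85

85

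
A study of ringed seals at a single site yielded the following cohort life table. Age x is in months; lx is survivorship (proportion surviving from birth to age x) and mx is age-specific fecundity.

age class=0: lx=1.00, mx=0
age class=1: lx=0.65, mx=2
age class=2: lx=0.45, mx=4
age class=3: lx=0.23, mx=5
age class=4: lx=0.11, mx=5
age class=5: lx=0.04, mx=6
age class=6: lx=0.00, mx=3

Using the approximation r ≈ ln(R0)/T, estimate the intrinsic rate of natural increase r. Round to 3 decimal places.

0.694

R0 = Σ lx·mx = 0 + 1.3 + 1.8 + 1.15 + 0.55 + 0.24 + 0 = 5.04
Σ x·lx·mx = 11.75; T = 11.75/5.04 = 2.33135…
r ≈ ln(R0)/T = ln(5.04)/2.33135… = 0.69376… → 0.694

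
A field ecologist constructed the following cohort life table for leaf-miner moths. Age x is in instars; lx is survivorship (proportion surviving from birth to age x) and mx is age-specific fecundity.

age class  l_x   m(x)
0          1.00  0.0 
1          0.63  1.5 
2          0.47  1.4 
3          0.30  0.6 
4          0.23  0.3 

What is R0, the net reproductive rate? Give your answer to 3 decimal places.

lx·mx by age: 0, 0.945, 0.658, 0.18, 0.069
R0 = Σ lx·mx = 1.852 → 1.852

1.852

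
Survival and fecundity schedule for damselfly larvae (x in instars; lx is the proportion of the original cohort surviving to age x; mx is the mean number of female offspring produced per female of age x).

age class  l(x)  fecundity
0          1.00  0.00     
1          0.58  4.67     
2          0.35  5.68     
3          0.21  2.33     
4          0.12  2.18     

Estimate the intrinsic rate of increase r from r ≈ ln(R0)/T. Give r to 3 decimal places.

R0 = Σ lx·mx = 0 + 2.7086 + 1.988 + 0.4893 + 0.2616 = 5.4475
Σ x·lx·mx = 9.1989; T = 9.1989/5.4475 = 1.68865…
r ≈ ln(R0)/T = ln(5.4475)/1.68865… = 1.00386… → 1.004

1.004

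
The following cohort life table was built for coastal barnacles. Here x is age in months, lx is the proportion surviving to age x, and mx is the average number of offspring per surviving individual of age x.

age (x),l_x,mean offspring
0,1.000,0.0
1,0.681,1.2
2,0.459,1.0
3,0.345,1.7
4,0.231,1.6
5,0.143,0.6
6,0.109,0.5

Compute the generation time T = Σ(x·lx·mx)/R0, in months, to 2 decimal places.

2.41

lx·mx: 0, 0.8172, 0.459, 0.5865, 0.3696, 0.0858, 0.0545 → R0 = 2.3726
x·lx·mx: 0, 0.8172, 0.918, 1.7595, 1.4784, 0.429, 0.327 → Σ = 5.7291
T = 5.7291 / 2.3726 = 2.414693… → 2.41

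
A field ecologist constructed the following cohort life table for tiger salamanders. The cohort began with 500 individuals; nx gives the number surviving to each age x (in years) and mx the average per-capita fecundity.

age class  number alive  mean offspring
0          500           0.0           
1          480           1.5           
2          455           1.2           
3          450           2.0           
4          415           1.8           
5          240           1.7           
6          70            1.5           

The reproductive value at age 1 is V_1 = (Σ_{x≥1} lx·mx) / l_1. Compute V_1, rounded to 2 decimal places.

7.14

lx = nx/n0 = nx/500: 1, 0.96, 0.91, 0.9, 0.83, 0.48, 0.14
lx·mx for x ≥ 1: 1.44, 1.092, 1.8, 1.494, 0.816, 0.21 → sum = 6.852
V_1 = 6.852 / l_1 = 6.852 / 0.96 = 7.1375 → 7.14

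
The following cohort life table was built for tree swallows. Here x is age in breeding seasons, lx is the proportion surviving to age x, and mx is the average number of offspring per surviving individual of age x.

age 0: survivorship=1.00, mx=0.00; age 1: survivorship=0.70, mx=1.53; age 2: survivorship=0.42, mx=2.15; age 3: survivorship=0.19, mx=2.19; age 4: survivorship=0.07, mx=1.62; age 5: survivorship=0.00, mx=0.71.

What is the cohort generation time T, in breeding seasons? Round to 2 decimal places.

lx·mx: 0, 1.071, 0.903, 0.4161, 0.1134, 0 → R0 = 2.5035
x·lx·mx: 0, 1.071, 1.806, 1.2483, 0.4536, 0 → Σ = 4.5789
T = 4.5789 / 2.5035 = 1.828999… → 1.83

1.83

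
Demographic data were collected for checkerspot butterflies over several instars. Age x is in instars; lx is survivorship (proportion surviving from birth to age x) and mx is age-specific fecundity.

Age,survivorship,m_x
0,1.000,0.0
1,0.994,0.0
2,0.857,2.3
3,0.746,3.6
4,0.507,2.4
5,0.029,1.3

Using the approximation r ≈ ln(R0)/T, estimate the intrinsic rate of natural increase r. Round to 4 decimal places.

0.6159

R0 = Σ lx·mx = 0 + 0 + 1.9711 + 2.6856 + 1.2168 + 0.0377 = 5.9112
Σ x·lx·mx = 17.0547; T = 17.0547/5.9112 = 2.88515…
r ≈ ln(R0)/T = ln(5.9112)/2.88515… = 0.61586… → 0.6159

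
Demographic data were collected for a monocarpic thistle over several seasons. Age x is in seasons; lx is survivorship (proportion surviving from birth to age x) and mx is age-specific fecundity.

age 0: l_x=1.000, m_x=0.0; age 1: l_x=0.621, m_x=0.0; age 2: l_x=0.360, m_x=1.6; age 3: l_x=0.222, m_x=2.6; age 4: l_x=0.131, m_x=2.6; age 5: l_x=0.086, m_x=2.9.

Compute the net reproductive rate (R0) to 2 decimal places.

lx·mx by age: 0, 0, 0.576, 0.5772, 0.3406, 0.2494
R0 = Σ lx·mx = 1.7432 → 1.74

1.74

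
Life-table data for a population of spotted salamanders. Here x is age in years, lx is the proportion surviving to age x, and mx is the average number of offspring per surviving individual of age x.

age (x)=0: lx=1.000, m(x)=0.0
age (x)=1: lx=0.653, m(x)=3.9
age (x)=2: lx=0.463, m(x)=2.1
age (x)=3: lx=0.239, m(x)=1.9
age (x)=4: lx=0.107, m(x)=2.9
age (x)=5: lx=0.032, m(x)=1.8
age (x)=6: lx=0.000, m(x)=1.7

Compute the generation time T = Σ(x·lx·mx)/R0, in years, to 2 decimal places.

lx·mx: 0, 2.5467, 0.9723, 0.4541, 0.3103, 0.0576, 0 → R0 = 4.341
x·lx·mx: 0, 2.5467, 1.9446, 1.3623, 1.2412, 0.288, 0 → Σ = 7.3828
T = 7.3828 / 4.341 = 1.700714… → 1.70

1.70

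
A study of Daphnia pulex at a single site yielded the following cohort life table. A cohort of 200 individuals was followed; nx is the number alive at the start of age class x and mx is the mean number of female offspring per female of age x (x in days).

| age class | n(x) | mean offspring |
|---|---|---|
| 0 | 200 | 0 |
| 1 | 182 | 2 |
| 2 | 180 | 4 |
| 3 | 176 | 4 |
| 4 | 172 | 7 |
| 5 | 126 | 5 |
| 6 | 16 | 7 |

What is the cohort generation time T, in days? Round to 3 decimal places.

lx = nx/n0 = nx/200: 1, 0.91, 0.9, 0.88, 0.86, 0.63, 0.08
lx·mx: 0, 1.82, 3.6, 3.52, 6.02, 3.15, 0.56 → R0 = 18.67
x·lx·mx: 0, 1.82, 7.2, 10.56, 24.08, 15.75, 3.36 → Σ = 62.77
T = 62.77 / 18.67 = 3.362078… → 3.362

3.362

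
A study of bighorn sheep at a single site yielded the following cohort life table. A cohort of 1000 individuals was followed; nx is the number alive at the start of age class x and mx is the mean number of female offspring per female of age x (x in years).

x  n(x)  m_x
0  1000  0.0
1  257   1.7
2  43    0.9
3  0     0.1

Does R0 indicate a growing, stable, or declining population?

declining

lx = nx/n0 = nx/1000: 1, 0.257, 0.043, 0
R0 = Σ lx·mx = 0 + 0.4369 + 0.0387 + 0 = 0.4756
R0 < 1, so the population is declining.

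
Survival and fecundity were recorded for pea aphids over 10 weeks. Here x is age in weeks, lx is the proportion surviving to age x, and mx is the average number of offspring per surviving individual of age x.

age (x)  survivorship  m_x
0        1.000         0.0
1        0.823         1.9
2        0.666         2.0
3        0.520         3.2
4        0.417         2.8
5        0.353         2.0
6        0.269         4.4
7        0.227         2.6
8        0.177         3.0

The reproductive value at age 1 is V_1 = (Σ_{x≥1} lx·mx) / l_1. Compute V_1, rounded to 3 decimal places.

lx·mx for x ≥ 1: 1.5637, 1.332, 1.664, 1.1676, 0.706, 1.1836, 0.5902, 0.531 → sum = 8.7381
V_1 = 8.7381 / l_1 = 8.7381 / 0.823 = 10.617375… → 10.617

10.617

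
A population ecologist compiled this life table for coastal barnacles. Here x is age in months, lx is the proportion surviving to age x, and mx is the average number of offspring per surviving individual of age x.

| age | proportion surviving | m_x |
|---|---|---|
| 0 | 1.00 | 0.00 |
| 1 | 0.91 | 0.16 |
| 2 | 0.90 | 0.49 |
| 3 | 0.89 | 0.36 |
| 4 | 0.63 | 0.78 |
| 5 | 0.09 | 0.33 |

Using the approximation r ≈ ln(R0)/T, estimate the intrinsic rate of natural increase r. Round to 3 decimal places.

0.124

R0 = Σ lx·mx = 0 + 0.1456 + 0.441 + 0.3204 + 0.4914 + 0.0297 = 1.4281
Σ x·lx·mx = 4.1029; T = 4.1029/1.4281 = 2.87298…
r ≈ ln(R0)/T = ln(1.4281)/2.87298… = 0.12403… → 0.124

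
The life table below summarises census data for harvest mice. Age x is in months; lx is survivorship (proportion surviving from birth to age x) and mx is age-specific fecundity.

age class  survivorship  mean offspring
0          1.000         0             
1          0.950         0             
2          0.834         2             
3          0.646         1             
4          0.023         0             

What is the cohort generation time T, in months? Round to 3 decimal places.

2.279

lx·mx: 0, 0, 1.668, 0.646, 0 → R0 = 2.314
x·lx·mx: 0, 0, 3.336, 1.938, 0 → Σ = 5.274
T = 5.274 / 2.314 = 2.27917… → 2.279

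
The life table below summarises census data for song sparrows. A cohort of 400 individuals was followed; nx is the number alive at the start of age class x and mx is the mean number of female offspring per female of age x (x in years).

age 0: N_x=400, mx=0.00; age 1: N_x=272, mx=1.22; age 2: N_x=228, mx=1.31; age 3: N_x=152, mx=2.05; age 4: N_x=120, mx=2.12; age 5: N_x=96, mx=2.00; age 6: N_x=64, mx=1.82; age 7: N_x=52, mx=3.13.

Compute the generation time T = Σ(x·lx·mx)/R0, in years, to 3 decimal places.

lx = nx/n0 = nx/400: 1, 0.68, 0.57, 0.38, 0.3, 0.24, 0.16, 0.13
lx·mx: 0, 0.8296, 0.7467, 0.779, 0.636, 0.48, 0.2912, 0.4069 → R0 = 4.1694
x·lx·mx: 0, 0.8296, 1.4934, 2.337, 2.544, 2.4, 1.7472, 2.8483 → Σ = 14.1995
T = 14.1995 / 4.1694 = 3.405646… → 3.406

3.406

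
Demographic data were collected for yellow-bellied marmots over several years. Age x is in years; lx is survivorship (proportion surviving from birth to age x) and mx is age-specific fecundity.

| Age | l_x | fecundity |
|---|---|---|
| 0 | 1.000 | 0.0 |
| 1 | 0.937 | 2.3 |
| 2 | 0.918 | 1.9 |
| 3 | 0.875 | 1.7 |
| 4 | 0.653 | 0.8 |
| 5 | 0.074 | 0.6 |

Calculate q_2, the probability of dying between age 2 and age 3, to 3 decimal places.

0.047

q_2 = (l_2 − l_3) / l_2 = (0.918 − 0.875) / 0.918
     = 0.043 / 0.918 = 0.046841… → 0.047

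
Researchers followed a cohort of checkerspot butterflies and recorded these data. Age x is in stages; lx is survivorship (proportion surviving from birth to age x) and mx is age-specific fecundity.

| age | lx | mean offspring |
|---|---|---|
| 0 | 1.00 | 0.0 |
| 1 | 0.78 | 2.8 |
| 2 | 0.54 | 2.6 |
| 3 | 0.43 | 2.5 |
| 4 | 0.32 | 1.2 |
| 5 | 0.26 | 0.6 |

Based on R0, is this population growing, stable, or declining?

R0 = Σ lx·mx = 0 + 2.184 + 1.404 + 1.075 + 0.384 + 0.156 = 5.203
R0 > 1, so the population is growing.

growing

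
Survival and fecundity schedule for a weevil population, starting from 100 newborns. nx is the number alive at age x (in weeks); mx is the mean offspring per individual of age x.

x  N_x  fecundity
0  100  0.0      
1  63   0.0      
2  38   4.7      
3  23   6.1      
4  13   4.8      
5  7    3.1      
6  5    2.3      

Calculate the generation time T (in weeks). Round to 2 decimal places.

2.91

lx = nx/n0 = nx/100: 1, 0.63, 0.38, 0.23, 0.13, 0.07, 0.05
lx·mx: 0, 0, 1.786, 1.403, 0.624, 0.217, 0.115 → R0 = 4.145
x·lx·mx: 0, 0, 3.572, 4.209, 2.496, 1.085, 0.69 → Σ = 12.052
T = 12.052 / 4.145 = 2.9076… → 2.91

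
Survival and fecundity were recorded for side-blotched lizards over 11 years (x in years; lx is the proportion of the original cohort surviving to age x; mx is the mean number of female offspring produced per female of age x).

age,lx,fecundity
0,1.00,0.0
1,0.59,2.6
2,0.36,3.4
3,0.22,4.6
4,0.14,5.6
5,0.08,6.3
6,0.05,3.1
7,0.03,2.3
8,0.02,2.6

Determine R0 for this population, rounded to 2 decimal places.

5.33

lx·mx by age: 0, 1.534, 1.224, 1.012, 0.784, 0.504, 0.155, 0.069, 0.052
R0 = Σ lx·mx = 5.334 → 5.33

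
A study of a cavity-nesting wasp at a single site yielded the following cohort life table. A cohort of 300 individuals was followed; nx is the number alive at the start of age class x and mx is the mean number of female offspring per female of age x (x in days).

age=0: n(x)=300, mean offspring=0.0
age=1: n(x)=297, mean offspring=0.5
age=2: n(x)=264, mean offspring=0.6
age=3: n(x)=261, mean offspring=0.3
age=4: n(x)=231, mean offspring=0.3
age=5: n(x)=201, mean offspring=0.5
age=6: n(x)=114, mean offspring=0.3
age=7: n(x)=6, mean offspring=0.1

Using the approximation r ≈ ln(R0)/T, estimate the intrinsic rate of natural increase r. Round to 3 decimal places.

0.236

lx = nx/n0 = nx/300: 1, 0.99, 0.88, 0.87, 0.77, 0.67, 0.38, 0.02
R0 = Σ lx·mx = 0 + 0.495 + 0.528 + 0.261 + 0.231 + 0.335 + 0.114 + 0.002 = 1.966
Σ x·lx·mx = 5.631; T = 5.631/1.966 = 2.86419…
r ≈ ln(R0)/T = ln(1.966)/2.86419… = 0.23602… → 0.236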